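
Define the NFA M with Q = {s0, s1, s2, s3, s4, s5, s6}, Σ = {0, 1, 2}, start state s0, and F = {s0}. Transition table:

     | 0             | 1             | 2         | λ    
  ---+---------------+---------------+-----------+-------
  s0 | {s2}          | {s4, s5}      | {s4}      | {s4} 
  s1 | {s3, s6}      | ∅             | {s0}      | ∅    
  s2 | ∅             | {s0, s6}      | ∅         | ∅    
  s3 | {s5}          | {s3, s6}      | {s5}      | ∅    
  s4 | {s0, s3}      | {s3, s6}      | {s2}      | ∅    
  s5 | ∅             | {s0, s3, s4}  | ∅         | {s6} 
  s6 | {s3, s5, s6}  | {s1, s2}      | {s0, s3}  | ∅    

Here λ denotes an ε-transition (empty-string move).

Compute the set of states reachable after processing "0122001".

{s0, s1, s2, s3, s4, s5, s6}

Start: ε-closure({s0}) = {s0, s4}.
Read '0': {s0, s4} → {s0, s2, s3, s4}.
Read '1': {s0, s2, s3, s4} → {s0, s3, s4, s5, s6}.
Read '2': {s0, s3, s4, s5, s6} → {s0, s2, s3, s4, s5, s6}.
Read '2': {s0, s2, s3, s4, s5, s6} → {s0, s2, s3, s4, s5, s6}.
Read '0': {s0, s2, s3, s4, s5, s6} → {s0, s2, s3, s4, s5, s6}.
Read '0': {s0, s2, s3, s4, s5, s6} → {s0, s2, s3, s4, s5, s6}.
Read '1': {s0, s2, s3, s4, s5, s6} → {s0, s1, s2, s3, s4, s5, s6}.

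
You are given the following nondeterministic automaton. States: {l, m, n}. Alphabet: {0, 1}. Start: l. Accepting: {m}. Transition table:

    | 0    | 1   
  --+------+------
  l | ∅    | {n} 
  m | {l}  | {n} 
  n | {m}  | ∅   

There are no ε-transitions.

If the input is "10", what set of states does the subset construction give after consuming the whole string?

{m}

Start in {l}.
Read '1': {l} → {n}.
Read '0': {n} → {m}.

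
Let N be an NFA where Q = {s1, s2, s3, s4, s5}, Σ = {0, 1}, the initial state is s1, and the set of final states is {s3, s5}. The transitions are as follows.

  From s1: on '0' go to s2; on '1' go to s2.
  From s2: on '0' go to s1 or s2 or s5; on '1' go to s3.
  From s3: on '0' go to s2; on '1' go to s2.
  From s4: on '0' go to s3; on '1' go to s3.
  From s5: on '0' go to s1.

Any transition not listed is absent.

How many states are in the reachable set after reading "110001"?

Start in {s1}.
Read '1': s1→{s2}; now {s2}.
Read '1': s2→{s3}; now {s3}.
Read '0': s3→{s2}; now {s2}.
Read '0': s2→{s1, s2, s5}; now {s1, s2, s5}.
Read '0': s1→{s2}, s2→{s1, s2, s5}, s5→{s1}; now {s1, s2, s5}.
Read '1': s1→{s2}, s2→{s3}, s5→∅; now {s2, s3}.
That set has 2 states.

2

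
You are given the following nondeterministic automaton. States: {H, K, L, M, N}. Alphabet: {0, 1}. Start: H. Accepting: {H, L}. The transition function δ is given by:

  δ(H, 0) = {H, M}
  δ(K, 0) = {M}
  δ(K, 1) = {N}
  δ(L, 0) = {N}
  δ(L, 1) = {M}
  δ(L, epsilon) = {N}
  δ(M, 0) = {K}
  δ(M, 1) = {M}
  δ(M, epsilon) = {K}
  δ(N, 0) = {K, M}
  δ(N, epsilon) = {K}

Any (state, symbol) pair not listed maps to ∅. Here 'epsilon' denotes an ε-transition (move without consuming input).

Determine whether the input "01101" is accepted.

Start in {H}.
Read '0': {H} → {H, K, M}.
Read '1': {H, K, M} → {K, M, N}.
Read '1': {K, M, N} → {K, M, N}.
Read '0': {K, M, N} → {K, M}.
Read '1': {K, M} → {K, M, N}.
The final set {K, M, N} contains no accepting state.

No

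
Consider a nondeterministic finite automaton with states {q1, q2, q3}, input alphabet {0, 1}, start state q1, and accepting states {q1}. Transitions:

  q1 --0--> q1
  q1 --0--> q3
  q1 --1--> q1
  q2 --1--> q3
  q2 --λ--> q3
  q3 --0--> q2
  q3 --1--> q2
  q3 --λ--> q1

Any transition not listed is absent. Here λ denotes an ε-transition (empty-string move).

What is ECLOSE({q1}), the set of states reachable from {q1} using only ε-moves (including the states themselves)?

{q1}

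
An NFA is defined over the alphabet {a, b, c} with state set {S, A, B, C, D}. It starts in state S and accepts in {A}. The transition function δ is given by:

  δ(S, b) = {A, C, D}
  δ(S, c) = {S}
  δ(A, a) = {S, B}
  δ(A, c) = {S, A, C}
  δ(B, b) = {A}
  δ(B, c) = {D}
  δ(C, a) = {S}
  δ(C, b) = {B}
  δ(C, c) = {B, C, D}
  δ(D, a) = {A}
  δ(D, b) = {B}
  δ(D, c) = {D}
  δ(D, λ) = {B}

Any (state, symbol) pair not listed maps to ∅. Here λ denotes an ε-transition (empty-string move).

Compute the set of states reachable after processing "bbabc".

{S, A, B, C, D}

Start in {S}.
Read 'b': S→{A, C, D}; union {A, C, D}; ε-closure = {A, B, C, D}.
Read 'b': A→∅, B→{A}, C→{B}, D→{B}; now {A, B}.
Read 'a': A→{S, B}, B→∅; now {S, B}.
Read 'b': S→{A, C, D}, B→{A}; union {A, C, D}; ε-closure = {A, B, C, D}.
Read 'c': A→{S, A, C}, B→{D}, C→{B, C, D}, D→{D}; now {S, A, B, C, D}.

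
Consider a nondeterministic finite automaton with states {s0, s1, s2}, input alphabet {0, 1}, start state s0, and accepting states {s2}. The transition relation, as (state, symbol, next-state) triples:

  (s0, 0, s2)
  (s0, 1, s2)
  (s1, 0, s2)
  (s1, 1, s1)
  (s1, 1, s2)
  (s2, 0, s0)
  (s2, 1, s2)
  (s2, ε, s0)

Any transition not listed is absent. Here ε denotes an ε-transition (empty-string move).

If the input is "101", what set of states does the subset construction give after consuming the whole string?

{s0, s2}

Start in {s0}.
Read '1': s0→{s2}; union {s2}; ε-closure = {s0, s2}.
Read '0': s0→{s2}, s2→{s0}; now {s0, s2}.
Read '1': s0→{s2}, s2→{s2}; union {s2}; ε-closure = {s0, s2}.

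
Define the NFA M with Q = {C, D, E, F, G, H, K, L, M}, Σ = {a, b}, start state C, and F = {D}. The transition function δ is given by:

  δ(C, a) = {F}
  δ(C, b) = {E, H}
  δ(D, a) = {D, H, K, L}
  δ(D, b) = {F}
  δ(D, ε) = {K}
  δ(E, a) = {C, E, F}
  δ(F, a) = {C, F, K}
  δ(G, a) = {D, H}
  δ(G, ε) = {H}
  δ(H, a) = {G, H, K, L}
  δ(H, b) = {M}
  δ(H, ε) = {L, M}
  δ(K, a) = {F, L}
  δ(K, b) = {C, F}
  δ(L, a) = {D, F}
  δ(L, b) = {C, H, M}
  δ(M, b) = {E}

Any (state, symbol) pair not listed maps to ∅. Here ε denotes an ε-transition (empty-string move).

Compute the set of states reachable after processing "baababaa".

Start in {C}.
Read 'b': C→{E, H}; union {E, H}; ε-closure = {E, H, L, M}.
Read 'a': E→{C, E, F}, H→{G, H, K, L}, L→{D, F}, M→∅; union {C, D, E, F, G, H, K, L}; ε-closure = {C, D, E, F, G, H, K, L, M}.
Read 'a': C→{F}, D→{D, H, K, L}, E→{C, E, F}, F→{C, F, K}, G→{D, H}, H→{G, H, K, L}, K→{F, L}, L→{D, F}, M→∅; union {C, D, E, F, G, H, K, L}; ε-closure = {C, D, E, F, G, H, K, L, M}.
Read 'b': C→{E, H}, D→{F}, E→∅, F→∅, G→∅, H→{M}, K→{C, F}, L→{C, H, M}, M→{E}; union {C, E, F, H, M}; ε-closure = {C, E, F, H, L, M}.
Read 'a': C→{F}, E→{C, E, F}, F→{C, F, K}, H→{G, H, K, L}, L→{D, F}, M→∅; union {C, D, E, F, G, H, K, L}; ε-closure = {C, D, E, F, G, H, K, L, M}.
Read 'b': C→{E, H}, D→{F}, E→∅, F→∅, G→∅, H→{M}, K→{C, F}, L→{C, H, M}, M→{E}; union {C, E, F, H, M}; ε-closure = {C, E, F, H, L, M}.
Read 'a': C→{F}, E→{C, E, F}, F→{C, F, K}, H→{G, H, K, L}, L→{D, F}, M→∅; union {C, D, E, F, G, H, K, L}; ε-closure = {C, D, E, F, G, H, K, L, M}.
Read 'a': C→{F}, D→{D, H, K, L}, E→{C, E, F}, F→{C, F, K}, G→{D, H}, H→{G, H, K, L}, K→{F, L}, L→{D, F}, M→∅; union {C, D, E, F, G, H, K, L}; ε-closure = {C, D, E, F, G, H, K, L, M}.

{C, D, E, F, G, H, K, L, M}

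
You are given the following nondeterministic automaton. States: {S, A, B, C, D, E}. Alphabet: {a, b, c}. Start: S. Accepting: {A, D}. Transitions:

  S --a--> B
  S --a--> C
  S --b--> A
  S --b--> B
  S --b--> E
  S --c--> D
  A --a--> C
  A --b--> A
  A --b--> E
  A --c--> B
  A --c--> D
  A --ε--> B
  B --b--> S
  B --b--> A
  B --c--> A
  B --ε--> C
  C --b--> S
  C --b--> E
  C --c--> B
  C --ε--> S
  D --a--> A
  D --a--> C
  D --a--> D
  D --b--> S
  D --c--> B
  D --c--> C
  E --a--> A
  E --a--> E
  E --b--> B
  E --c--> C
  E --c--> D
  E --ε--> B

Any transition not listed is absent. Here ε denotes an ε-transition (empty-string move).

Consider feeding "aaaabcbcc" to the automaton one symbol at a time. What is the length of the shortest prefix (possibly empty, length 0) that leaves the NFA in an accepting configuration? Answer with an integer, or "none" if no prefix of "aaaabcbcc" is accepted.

5

Start in {S}.
Read 'a': {S} → {S, B, C}.
Read 'a': {S, B, C} → {S, B, C}.
Read 'a': {S, B, C} → {S, B, C}.
Read 'a': {S, B, C} → {S, B, C}.
Read 'b': {S, B, C} → {S, A, B, C, E}.
None of the earlier sets intersect F, but {S, A, B, C, E} does.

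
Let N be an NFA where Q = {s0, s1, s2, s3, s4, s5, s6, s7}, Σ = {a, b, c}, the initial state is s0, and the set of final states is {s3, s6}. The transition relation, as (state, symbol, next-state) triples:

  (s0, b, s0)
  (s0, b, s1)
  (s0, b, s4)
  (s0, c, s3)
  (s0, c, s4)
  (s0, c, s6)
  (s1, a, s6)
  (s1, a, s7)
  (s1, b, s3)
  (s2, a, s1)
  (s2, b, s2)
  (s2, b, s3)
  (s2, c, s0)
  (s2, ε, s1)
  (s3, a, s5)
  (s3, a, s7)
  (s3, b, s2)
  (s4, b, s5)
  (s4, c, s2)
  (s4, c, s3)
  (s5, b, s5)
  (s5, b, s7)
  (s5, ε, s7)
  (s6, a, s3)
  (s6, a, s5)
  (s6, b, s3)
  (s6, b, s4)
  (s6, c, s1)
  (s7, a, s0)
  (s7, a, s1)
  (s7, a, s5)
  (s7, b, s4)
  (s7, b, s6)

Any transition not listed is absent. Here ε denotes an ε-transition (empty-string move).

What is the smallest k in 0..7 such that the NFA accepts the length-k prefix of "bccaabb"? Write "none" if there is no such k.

2

Start in {s0}.
Read 'b': s0→{s0, s1, s4}; now {s0, s1, s4}.
Read 'c': s0→{s3, s4, s6}, s1→∅, s4→{s2, s3}; union {s2, s3, s4, s6}; ε-closure = {s1, s2, s3, s4, s6}.
None of the earlier sets intersect F, but {s1, s2, s3, s4, s6} does.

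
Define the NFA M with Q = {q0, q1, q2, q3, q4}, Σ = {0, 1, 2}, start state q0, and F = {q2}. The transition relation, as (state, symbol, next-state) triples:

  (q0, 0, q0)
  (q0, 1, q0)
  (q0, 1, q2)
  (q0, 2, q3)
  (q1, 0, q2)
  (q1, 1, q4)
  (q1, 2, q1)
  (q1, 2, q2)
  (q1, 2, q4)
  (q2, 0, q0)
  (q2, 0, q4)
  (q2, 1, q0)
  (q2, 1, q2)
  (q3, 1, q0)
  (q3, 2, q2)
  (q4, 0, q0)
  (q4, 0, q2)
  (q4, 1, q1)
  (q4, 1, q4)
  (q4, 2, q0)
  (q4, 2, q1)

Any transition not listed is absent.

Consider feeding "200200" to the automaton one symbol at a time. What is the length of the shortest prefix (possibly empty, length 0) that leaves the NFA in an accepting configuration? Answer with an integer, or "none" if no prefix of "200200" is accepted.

Start in {q0}.
Read '2': q0→{q3}; now {q3}.
Read '0': q3→∅; now ∅.
The set is empty and remains empty for the remaining 4 symbols.
No reachable set along the way intersects F.

none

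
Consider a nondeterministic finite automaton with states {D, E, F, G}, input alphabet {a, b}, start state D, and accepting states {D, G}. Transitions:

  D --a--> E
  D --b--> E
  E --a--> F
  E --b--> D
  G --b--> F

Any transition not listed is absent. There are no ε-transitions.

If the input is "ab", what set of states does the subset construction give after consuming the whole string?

Start in {D}.
Read 'a': {D} → {E}.
Read 'b': {E} → {D}.

{D}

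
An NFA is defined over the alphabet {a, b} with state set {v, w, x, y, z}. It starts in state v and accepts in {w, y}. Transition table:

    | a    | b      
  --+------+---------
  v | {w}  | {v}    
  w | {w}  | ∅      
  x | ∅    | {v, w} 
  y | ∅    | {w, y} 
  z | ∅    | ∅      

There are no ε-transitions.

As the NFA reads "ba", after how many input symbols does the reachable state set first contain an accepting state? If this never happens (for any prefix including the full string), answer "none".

Start in {v}.
Read 'b': {v} → {v}.
Read 'a': {v} → {w}.
None of the earlier sets intersect F, but {w} does.

2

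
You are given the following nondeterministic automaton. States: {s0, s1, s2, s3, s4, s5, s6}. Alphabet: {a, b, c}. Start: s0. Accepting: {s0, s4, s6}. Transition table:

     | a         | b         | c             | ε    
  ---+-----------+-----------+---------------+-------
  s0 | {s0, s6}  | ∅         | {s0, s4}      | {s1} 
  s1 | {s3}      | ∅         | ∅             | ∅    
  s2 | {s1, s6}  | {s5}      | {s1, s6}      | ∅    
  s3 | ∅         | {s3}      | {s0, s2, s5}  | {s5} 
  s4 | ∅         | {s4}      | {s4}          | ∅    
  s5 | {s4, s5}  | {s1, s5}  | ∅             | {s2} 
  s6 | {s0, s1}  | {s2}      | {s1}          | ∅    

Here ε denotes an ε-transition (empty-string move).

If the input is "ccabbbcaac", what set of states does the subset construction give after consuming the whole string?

{s0, s1, s2, s4, s5, s6}

Start: ε-closure({s0}) = {s0, s1}.
Read 'c': s0→{s0, s4}, s1→∅; union {s0, s4}; ε-closure = {s0, s1, s4}.
Read 'c': s0→{s0, s4}, s1→∅, s4→{s4}; union {s0, s4}; ε-closure = {s0, s1, s4}.
Read 'a': s0→{s0, s6}, s1→{s3}, s4→∅; union {s0, s3, s6}; ε-closure = {s0, s1, s2, s3, s5, s6}.
Read 'b': s0→∅, s1→∅, s2→{s5}, s3→{s3}, s5→{s1, s5}, s6→{s2}; now {s1, s2, s3, s5}.
Read 'b': s1→∅, s2→{s5}, s3→{s3}, s5→{s1, s5}; union {s1, s3, s5}; ε-closure = {s1, s2, s3, s5}.
Read 'b': s1→∅, s2→{s5}, s3→{s3}, s5→{s1, s5}; union {s1, s3, s5}; ε-closure = {s1, s2, s3, s5}.
Read 'c': s1→∅, s2→{s1, s6}, s3→{s0, s2, s5}, s5→∅; now {s0, s1, s2, s5, s6}.
Read 'a': s0→{s0, s6}, s1→{s3}, s2→{s1, s6}, s5→{s4, s5}, s6→{s0, s1}; union {s0, s1, s3, s4, s5, s6}; ε-closure = {s0, s1, s2, s3, s4, s5, s6}.
Read 'a': s0→{s0, s6}, s1→{s3}, s2→{s1, s6}, s3→∅, s4→∅, s5→{s4, s5}, s6→{s0, s1}; union {s0, s1, s3, s4, s5, s6}; ε-closure = {s0, s1, s2, s3, s4, s5, s6}.
Read 'c': s0→{s0, s4}, s1→∅, s2→{s1, s6}, s3→{s0, s2, s5}, s4→{s4}, s5→∅, s6→{s1}; now {s0, s1, s2, s4, s5, s6}.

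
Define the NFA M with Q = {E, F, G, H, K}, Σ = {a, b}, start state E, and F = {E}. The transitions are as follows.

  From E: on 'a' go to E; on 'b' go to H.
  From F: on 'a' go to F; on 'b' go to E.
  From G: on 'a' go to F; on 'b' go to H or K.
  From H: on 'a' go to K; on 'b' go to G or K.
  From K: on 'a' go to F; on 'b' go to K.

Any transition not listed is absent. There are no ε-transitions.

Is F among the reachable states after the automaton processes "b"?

No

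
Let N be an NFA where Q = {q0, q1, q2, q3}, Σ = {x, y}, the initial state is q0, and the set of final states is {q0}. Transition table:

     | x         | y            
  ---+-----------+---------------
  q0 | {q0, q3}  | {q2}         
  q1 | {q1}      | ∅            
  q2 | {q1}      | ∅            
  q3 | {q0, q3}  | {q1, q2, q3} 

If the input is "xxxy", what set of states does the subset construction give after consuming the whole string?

{q1, q2, q3}

Start in {q0}.
Read 'x': {q0} → {q0, q3}.
Read 'x': {q0, q3} → {q0, q3}.
Read 'x': {q0, q3} → {q0, q3}.
Read 'y': {q0, q3} → {q1, q2, q3}.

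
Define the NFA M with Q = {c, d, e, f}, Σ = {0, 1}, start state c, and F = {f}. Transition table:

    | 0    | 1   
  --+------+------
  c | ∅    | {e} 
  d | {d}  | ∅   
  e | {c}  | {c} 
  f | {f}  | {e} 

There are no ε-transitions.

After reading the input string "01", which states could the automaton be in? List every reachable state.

∅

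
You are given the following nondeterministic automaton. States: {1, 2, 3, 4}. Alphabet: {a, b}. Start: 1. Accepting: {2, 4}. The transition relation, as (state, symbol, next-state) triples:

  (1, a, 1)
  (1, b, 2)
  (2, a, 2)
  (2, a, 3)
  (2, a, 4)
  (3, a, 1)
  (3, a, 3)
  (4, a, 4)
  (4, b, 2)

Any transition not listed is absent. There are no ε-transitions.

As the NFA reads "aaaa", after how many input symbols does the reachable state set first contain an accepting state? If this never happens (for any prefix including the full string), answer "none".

Start in {1}.
Read 'a': 1→{1}; now {1}.
Read 'a': 1→{1}; now {1}.
Read 'a': 1→{1}; now {1}.
Read 'a': 1→{1}; now {1}.
No reachable set along the way intersects F.

none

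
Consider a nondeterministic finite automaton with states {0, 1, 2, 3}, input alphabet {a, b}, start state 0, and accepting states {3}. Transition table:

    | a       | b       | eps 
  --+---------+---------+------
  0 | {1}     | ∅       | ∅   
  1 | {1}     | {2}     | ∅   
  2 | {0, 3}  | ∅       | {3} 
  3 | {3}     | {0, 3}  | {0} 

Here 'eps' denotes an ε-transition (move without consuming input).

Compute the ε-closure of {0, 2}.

{0, 2, 3}

Begin with {0, 2}.
ε-move 2 → 3; add 3.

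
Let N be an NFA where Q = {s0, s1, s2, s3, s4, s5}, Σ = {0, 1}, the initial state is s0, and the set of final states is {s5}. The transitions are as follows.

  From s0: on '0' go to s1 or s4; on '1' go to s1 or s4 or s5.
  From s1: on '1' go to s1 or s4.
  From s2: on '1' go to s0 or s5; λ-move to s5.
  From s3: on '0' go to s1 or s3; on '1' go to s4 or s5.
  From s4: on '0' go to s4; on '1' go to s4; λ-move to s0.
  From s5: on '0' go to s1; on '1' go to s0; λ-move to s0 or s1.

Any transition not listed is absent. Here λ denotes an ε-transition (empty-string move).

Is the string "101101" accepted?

Yes

Start in {s0}.
Read '1': s0→{s1, s4, s5}; union {s1, s4, s5}; ε-closure = {s0, s1, s4, s5}.
Read '0': s0→{s1, s4}, s1→∅, s4→{s4}, s5→{s1}; union {s1, s4}; ε-closure = {s0, s1, s4}.
Read '1': s0→{s1, s4, s5}, s1→{s1, s4}, s4→{s4}; union {s1, s4, s5}; ε-closure = {s0, s1, s4, s5}.
Read '1': s0→{s1, s4, s5}, s1→{s1, s4}, s4→{s4}, s5→{s0}; now {s0, s1, s4, s5}.
Read '0': s0→{s1, s4}, s1→∅, s4→{s4}, s5→{s1}; union {s1, s4}; ε-closure = {s0, s1, s4}.
Read '1': s0→{s1, s4, s5}, s1→{s1, s4}, s4→{s4}; union {s1, s4, s5}; ε-closure = {s0, s1, s4, s5}.
The final set {s0, s1, s4, s5} contains the accepting state s5.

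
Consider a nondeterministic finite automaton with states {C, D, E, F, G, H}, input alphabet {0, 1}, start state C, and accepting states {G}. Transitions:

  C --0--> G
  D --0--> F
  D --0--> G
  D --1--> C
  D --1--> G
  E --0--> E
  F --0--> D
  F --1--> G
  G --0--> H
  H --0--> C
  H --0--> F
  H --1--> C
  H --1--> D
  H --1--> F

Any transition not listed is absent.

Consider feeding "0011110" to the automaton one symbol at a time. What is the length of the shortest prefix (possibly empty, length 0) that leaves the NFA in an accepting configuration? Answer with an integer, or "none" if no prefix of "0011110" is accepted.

Start in {C}.
Read '0': C→{G}; now {G}.
None of the earlier sets intersect F, but {G} does.

1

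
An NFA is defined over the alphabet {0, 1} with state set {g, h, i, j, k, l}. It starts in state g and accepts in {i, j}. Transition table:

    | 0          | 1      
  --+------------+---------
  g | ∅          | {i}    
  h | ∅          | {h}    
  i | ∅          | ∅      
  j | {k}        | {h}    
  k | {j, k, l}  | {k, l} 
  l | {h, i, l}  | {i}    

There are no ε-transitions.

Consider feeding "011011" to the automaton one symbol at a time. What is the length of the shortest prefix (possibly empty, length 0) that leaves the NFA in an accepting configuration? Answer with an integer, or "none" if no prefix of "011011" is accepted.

none

Start in {g}.
Read '0': {g} → ∅.
The set is empty and remains empty for the remaining 5 symbols.
No reachable set along the way intersects F.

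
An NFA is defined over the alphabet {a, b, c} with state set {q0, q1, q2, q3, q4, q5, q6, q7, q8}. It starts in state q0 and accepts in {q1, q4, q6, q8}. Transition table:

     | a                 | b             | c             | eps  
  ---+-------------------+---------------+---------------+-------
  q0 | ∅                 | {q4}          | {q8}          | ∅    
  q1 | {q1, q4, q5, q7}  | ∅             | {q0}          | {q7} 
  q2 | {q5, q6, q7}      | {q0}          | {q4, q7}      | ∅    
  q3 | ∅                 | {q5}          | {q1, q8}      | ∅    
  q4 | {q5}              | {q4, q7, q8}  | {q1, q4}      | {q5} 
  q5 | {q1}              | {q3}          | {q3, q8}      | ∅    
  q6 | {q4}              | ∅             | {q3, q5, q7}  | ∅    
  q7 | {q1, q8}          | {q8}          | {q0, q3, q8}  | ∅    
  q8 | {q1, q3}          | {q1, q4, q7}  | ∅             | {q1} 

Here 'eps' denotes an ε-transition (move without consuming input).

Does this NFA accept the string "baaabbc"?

Start in {q0}.
Read 'b': {q0} → {q4, q5}.
Read 'a': {q4, q5} → {q1, q5, q7}.
Read 'a': {q1, q5, q7} → {q1, q4, q5, q7, q8}.
Read 'a': {q1, q4, q5, q7, q8} → {q1, q3, q4, q5, q7, q8}.
Read 'b': {q1, q3, q4, q5, q7, q8} → {q1, q3, q4, q5, q7, q8}.
Read 'b': {q1, q3, q4, q5, q7, q8} → {q1, q3, q4, q5, q7, q8}.
Read 'c': {q1, q3, q4, q5, q7, q8} → {q0, q1, q3, q4, q5, q7, q8}.
The final set {q0, q1, q3, q4, q5, q7, q8} contains the accepting states q1, q4, q8.

Yes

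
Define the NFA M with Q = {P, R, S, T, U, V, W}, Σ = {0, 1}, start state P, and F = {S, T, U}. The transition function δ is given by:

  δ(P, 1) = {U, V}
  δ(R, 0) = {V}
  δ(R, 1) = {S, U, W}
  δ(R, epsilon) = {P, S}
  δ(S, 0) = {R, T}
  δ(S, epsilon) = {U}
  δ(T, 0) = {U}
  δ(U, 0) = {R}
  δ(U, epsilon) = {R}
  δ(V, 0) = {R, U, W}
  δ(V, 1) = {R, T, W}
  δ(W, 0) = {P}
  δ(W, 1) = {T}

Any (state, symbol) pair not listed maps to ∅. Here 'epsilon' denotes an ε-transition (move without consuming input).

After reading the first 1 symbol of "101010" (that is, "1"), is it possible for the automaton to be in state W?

No

Start in {P}.
Read '1': {P} → {P, R, S, U, V}.
State W is not in {P, R, S, U, V}.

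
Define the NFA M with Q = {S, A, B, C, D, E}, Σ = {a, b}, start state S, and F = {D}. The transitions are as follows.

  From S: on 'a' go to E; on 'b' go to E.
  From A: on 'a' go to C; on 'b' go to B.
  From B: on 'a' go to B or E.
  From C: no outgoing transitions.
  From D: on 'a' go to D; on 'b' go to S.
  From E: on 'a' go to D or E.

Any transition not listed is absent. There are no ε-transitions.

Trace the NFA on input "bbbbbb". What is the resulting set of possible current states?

Start in {S}.
Read 'b': S→{E}; now {E}.
Read 'b': E→∅; now ∅.
The set is empty and remains empty for the remaining 4 symbols.

∅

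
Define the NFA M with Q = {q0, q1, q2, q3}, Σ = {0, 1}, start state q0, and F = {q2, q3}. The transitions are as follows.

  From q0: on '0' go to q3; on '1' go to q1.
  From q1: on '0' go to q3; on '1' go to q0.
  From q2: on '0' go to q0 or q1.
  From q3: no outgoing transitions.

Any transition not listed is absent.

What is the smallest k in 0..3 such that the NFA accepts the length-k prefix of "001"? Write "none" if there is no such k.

1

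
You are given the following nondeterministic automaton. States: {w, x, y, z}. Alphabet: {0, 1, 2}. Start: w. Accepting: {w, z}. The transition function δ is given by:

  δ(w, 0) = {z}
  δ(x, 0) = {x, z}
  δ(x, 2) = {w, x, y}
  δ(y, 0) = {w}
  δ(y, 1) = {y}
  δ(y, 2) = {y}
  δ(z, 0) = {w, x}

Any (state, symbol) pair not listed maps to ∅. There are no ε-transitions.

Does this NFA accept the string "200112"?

No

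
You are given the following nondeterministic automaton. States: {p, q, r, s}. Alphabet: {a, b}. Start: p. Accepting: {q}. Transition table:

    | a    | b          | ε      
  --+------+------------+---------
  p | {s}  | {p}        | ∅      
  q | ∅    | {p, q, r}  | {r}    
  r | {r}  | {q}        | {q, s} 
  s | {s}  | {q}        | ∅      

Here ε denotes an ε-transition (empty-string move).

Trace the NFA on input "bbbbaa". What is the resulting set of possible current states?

Start in {p}.
Read 'b': p→{p}; now {p}.
Read 'b': p→{p}; now {p}.
Read 'b': p→{p}; now {p}.
Read 'b': p→{p}; now {p}.
Read 'a': p→{s}; now {s}.
Read 'a': s→{s}; now {s}.

{s}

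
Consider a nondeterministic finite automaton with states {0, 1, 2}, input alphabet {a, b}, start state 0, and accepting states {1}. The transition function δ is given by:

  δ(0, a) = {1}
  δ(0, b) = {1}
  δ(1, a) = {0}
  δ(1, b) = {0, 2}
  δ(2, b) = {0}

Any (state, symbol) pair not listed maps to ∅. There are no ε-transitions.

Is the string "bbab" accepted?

No

Start in {0}.
Read 'b': {0} → {1}.
Read 'b': {1} → {0, 2}.
Read 'a': {0, 2} → {1}.
Read 'b': {1} → {0, 2}.
The final set {0, 2} contains no accepting state.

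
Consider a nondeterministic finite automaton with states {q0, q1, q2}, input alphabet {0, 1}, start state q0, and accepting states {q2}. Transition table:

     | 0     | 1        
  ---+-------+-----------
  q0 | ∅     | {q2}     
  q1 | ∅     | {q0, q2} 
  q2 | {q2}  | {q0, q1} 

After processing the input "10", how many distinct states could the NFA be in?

1

Start in {q0}.
Read '1': q0→{q2}; now {q2}.
Read '0': q2→{q2}; now {q2}.
That set has 1 state.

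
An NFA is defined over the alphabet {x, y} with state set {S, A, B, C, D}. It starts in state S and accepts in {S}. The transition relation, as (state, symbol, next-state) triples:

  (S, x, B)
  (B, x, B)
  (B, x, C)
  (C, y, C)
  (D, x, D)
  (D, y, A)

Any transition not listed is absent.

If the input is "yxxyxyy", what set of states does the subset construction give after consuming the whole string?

Start in {S}.
Read 'y': S→∅; now ∅.
The set is empty and remains empty for the remaining 6 symbols.

∅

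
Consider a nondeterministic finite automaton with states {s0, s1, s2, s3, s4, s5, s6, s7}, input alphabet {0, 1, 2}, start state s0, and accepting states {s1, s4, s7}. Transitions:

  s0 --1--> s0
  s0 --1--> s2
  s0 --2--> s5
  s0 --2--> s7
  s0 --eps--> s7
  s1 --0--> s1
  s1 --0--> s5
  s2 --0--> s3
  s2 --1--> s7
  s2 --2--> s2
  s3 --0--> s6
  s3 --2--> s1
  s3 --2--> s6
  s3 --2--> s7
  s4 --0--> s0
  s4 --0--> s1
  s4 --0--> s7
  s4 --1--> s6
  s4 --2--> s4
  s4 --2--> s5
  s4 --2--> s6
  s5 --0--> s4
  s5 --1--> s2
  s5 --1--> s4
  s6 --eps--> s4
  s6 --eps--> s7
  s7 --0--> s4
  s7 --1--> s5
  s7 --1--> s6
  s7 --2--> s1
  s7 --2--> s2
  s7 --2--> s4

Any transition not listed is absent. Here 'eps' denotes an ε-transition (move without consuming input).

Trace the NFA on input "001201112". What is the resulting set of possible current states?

{s1, s2, s4, s5, s6, s7}

Start: ε-closure({s0}) = {s0, s7}.
Read '0': {s0, s7} → {s4}.
Read '0': {s4} → {s0, s1, s7}.
Read '1': {s0, s1, s7} → {s0, s2, s4, s5, s6, s7}.
Read '2': {s0, s2, s4, s5, s6, s7} → {s1, s2, s4, s5, s6, s7}.
Read '0': {s1, s2, s4, s5, s6, s7} → {s0, s1, s3, s4, s5, s7}.
Read '1': {s0, s1, s3, s4, s5, s7} → {s0, s2, s4, s5, s6, s7}.
Read '1': {s0, s2, s4, s5, s6, s7} → {s0, s2, s4, s5, s6, s7}.
Read '1': {s0, s2, s4, s5, s6, s7} → {s0, s2, s4, s5, s6, s7}.
Read '2': {s0, s2, s4, s5, s6, s7} → {s1, s2, s4, s5, s6, s7}.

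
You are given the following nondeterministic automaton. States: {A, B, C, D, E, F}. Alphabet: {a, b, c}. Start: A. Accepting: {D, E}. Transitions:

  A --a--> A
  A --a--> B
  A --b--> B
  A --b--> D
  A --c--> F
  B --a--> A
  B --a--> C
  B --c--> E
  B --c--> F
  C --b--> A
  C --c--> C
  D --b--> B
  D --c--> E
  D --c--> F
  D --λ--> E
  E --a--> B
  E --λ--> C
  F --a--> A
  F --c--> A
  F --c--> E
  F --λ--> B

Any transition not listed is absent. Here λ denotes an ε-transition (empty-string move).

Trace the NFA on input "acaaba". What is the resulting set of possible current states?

{A, B, C}

Start in {A}.
Read 'a': {A} → {A, B}.
Read 'c': {A, B} → {B, C, E, F}.
Read 'a': {B, C, E, F} → {A, B, C}.
Read 'a': {A, B, C} → {A, B, C}.
Read 'b': {A, B, C} → {A, B, C, D, E}.
Read 'a': {A, B, C, D, E} → {A, B, C}.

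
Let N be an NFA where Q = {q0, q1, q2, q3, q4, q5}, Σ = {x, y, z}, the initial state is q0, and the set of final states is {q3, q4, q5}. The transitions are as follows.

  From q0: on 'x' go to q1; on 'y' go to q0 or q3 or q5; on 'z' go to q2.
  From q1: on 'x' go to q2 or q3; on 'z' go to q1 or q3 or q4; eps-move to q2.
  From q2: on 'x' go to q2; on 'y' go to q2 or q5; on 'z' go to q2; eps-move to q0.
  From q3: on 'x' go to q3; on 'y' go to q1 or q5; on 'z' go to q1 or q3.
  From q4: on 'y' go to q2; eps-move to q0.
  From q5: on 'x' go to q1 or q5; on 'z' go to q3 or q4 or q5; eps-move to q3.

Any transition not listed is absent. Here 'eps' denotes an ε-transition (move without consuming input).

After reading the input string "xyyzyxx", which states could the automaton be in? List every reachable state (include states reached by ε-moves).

Start in {q0}.
Read 'x': q0→{q1}; union {q1}; ε-closure = {q0, q1, q2}.
Read 'y': q0→{q0, q3, q5}, q1→∅, q2→{q2, q5}; now {q0, q2, q3, q5}.
Read 'y': q0→{q0, q3, q5}, q2→{q2, q5}, q3→{q1, q5}, q5→∅; now {q0, q1, q2, q3, q5}.
Read 'z': q0→{q2}, q1→{q1, q3, q4}, q2→{q2}, q3→{q1, q3}, q5→{q3, q4, q5}; union {q1, q2, q3, q4, q5}; ε-closure = {q0, q1, q2, q3, q4, q5}.
Read 'y': q0→{q0, q3, q5}, q1→∅, q2→{q2, q5}, q3→{q1, q5}, q4→{q2}, q5→∅; now {q0, q1, q2, q3, q5}.
Read 'x': q0→{q1}, q1→{q2, q3}, q2→{q2}, q3→{q3}, q5→{q1, q5}; union {q1, q2, q3, q5}; ε-closure = {q0, q1, q2, q3, q5}.
Read 'x': q0→{q1}, q1→{q2, q3}, q2→{q2}, q3→{q3}, q5→{q1, q5}; union {q1, q2, q3, q5}; ε-closure = {q0, q1, q2, q3, q5}.

{q0, q1, q2, q3, q5}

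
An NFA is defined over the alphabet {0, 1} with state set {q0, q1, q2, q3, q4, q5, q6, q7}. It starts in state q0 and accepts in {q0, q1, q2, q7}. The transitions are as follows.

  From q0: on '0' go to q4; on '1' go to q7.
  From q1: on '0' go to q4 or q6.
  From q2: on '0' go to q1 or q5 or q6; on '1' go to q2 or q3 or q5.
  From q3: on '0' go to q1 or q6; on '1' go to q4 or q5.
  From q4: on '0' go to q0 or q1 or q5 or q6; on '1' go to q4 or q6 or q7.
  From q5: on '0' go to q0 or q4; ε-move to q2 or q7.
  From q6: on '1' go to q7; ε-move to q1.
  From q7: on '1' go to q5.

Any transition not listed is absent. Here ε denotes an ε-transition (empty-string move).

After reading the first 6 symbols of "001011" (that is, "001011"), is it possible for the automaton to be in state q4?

Yes

Start in {q0}.
Read '0': q0→{q4}; now {q4}.
Read '0': q4→{q0, q1, q5, q6}; union {q0, q1, q5, q6}; ε-closure = {q0, q1, q2, q5, q6, q7}.
Read '1': q0→{q7}, q1→∅, q2→{q2, q3, q5}, q5→∅, q6→{q7}, q7→{q5}; now {q2, q3, q5, q7}.
Read '0': q2→{q1, q5, q6}, q3→{q1, q6}, q5→{q0, q4}, q7→∅; union {q0, q1, q4, q5, q6}; ε-closure = {q0, q1, q2, q4, q5, q6, q7}.
Read '1': q0→{q7}, q1→∅, q2→{q2, q3, q5}, q4→{q4, q6, q7}, q5→∅, q6→{q7}, q7→{q5}; union {q2, q3, q4, q5, q6, q7}; ε-closure = {q1, q2, q3, q4, q5, q6, q7}.
Read '1': q1→∅, q2→{q2, q3, q5}, q3→{q4, q5}, q4→{q4, q6, q7}, q5→∅, q6→{q7}, q7→{q5}; union {q2, q3, q4, q5, q6, q7}; ε-closure = {q1, q2, q3, q4, q5, q6, q7}.
State q4 is in {q1, q2, q3, q4, q5, q6, q7}.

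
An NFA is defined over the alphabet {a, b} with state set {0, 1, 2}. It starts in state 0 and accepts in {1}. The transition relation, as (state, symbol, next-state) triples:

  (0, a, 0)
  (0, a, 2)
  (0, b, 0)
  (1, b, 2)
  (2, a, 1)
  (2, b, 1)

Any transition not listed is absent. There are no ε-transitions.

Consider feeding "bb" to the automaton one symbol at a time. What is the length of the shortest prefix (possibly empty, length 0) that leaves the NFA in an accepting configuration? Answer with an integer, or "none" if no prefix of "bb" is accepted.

none

Start in {0}.
Read 'b': {0} → {0}.
Read 'b': {0} → {0}.
No reachable set along the way intersects F.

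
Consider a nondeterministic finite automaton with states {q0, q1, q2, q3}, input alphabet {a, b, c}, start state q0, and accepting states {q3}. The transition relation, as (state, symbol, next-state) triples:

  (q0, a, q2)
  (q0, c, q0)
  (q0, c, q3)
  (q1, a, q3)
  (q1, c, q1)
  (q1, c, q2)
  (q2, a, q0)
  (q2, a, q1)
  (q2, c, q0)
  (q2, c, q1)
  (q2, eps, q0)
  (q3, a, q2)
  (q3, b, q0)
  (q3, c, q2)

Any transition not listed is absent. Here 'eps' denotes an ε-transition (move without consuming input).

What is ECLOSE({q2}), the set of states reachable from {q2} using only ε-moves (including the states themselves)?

Begin with {q2}.
ε-move q2 → q0; add q0.

{q0, q2}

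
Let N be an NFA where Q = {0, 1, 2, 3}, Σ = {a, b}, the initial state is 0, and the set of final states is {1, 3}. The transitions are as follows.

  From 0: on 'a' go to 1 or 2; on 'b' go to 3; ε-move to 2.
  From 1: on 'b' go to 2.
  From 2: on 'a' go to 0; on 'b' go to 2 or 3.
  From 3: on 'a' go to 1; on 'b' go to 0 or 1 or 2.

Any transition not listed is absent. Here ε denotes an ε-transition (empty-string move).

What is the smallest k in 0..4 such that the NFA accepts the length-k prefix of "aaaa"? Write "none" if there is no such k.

Start: ε-closure({0}) = {0, 2}.
Read 'a': {0, 2} → {0, 1, 2}.
None of the earlier sets intersect F, but {0, 1, 2} does.

1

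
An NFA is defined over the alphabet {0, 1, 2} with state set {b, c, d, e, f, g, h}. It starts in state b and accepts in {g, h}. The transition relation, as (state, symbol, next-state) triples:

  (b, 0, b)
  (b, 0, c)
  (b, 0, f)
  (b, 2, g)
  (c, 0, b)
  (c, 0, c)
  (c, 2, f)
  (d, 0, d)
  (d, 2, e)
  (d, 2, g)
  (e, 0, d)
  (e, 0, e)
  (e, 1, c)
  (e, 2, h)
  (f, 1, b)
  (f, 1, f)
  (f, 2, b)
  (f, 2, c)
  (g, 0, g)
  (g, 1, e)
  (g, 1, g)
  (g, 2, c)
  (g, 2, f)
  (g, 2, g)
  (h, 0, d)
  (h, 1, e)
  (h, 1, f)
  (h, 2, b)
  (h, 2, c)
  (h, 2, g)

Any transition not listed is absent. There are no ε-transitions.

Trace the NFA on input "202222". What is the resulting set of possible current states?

Start in {b}.
Read '2': b→{g}; now {g}.
Read '0': g→{g}; now {g}.
Read '2': g→{c, f, g}; now {c, f, g}.
Read '2': c→{f}, f→{b, c}, g→{c, f, g}; now {b, c, f, g}.
Read '2': b→{g}, c→{f}, f→{b, c}, g→{c, f, g}; now {b, c, f, g}.
Read '2': b→{g}, c→{f}, f→{b, c}, g→{c, f, g}; now {b, c, f, g}.

{b, c, f, g}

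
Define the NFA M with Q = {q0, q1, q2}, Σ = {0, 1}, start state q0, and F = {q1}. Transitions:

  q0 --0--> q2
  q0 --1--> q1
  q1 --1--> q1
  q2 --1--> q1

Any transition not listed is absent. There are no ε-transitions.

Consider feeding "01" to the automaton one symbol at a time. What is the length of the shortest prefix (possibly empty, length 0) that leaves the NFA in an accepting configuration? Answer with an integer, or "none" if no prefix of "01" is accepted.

2

Start in {q0}.
Read '0': {q0} → {q2}.
Read '1': {q2} → {q1}.
None of the earlier sets intersect F, but {q1} does.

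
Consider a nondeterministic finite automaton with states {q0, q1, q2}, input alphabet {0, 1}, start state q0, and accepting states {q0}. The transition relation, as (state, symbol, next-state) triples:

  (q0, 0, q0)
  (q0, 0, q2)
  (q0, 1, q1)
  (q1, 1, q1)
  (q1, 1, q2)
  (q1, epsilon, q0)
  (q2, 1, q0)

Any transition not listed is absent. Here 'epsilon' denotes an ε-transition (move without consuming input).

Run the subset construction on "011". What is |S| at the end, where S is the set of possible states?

3

Start in {q0}.
Read '0': q0→{q0, q2}; now {q0, q2}.
Read '1': q0→{q1}, q2→{q0}; now {q0, q1}.
Read '1': q0→{q1}, q1→{q1, q2}; union {q1, q2}; ε-closure = {q0, q1, q2}.
That set has 3 states.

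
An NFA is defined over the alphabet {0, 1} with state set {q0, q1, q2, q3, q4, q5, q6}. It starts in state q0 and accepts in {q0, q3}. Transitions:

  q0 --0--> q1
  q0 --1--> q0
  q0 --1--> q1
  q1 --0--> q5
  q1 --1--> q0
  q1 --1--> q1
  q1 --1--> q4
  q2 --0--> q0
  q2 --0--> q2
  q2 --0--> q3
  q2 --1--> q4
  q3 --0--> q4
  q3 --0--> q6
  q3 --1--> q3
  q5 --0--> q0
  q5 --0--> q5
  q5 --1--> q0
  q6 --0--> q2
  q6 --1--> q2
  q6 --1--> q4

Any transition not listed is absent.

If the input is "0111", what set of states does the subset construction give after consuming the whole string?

{q0, q1, q4}

Start in {q0}.
Read '0': {q0} → {q1}.
Read '1': {q1} → {q0, q1, q4}.
Read '1': {q0, q1, q4} → {q0, q1, q4}.
Read '1': {q0, q1, q4} → {q0, q1, q4}.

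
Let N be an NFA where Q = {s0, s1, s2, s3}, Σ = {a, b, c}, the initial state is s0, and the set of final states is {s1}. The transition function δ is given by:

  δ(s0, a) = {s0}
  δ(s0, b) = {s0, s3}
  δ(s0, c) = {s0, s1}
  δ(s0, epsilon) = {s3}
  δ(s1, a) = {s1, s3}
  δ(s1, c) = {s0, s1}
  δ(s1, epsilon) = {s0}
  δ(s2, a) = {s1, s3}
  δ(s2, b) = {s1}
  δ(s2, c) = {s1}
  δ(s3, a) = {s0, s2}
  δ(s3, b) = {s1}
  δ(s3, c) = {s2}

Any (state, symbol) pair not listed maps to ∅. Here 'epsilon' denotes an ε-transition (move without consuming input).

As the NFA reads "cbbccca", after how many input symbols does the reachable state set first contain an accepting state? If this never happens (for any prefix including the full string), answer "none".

1

Start: ε-closure({s0}) = {s0, s3}.
Read 'c': s0→{s0, s1}, s3→{s2}; union {s0, s1, s2}; ε-closure = {s0, s1, s2, s3}.
None of the earlier sets intersect F, but {s0, s1, s2, s3} does.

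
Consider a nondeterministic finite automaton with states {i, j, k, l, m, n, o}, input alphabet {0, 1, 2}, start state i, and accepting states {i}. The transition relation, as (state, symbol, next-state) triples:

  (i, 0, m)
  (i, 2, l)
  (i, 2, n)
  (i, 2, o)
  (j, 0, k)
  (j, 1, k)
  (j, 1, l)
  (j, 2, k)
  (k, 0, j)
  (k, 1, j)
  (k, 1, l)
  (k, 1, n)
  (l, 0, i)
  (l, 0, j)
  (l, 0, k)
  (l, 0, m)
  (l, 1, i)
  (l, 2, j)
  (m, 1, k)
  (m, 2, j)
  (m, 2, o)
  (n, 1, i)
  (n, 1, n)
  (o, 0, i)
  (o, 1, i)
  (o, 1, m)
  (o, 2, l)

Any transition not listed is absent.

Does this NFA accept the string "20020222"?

No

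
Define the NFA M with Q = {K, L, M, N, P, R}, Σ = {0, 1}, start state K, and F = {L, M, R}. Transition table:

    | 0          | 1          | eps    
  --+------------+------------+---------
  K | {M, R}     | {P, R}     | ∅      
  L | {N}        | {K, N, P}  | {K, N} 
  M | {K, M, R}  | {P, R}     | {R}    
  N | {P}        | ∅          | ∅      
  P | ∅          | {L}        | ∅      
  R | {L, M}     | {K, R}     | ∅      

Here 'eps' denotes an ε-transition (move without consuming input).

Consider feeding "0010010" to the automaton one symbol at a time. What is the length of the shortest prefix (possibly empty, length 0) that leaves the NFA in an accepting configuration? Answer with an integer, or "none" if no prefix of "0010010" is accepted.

1

Start in {K}.
Read '0': K→{M, R}; now {M, R}.
None of the earlier sets intersect F, but {M, R} does.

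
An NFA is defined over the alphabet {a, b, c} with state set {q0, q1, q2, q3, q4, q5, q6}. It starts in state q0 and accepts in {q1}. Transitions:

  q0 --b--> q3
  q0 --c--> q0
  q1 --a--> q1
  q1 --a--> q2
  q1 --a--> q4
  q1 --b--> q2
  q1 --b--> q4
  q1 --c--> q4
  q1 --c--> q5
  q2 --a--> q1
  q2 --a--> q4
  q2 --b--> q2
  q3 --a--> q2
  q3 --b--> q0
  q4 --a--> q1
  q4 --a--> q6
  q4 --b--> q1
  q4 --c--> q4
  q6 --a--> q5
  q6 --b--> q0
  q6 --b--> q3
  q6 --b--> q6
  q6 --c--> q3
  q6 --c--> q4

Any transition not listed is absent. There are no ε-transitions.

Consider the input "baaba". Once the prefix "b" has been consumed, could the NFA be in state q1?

Start in {q0}.
Read 'b': q0→{q3}; now {q3}.
State q1 is not in {q3}.

No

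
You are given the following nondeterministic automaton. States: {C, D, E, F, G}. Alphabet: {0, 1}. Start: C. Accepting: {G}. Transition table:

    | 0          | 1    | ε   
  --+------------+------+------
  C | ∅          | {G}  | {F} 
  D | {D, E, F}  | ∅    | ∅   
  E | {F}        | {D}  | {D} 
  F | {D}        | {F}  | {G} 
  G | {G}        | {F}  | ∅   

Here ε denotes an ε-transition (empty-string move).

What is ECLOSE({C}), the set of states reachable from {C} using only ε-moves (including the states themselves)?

{C, F, G}

Begin with {C}.
ε-move C → F; add F.
ε-move F → G; add G.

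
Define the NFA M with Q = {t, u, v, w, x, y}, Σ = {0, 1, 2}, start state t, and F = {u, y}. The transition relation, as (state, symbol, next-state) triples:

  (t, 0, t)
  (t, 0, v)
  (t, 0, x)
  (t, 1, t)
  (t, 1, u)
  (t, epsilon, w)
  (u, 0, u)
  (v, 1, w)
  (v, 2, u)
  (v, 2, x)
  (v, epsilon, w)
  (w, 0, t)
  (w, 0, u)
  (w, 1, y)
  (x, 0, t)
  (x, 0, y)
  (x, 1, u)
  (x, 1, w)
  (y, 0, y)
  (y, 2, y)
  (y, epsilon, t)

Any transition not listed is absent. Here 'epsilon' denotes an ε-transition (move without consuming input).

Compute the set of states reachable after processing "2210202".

Start: ε-closure({t}) = {t, w}.
Read '2': t→∅, w→∅; now ∅.
The set is empty and remains empty for the remaining 6 symbols.

∅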